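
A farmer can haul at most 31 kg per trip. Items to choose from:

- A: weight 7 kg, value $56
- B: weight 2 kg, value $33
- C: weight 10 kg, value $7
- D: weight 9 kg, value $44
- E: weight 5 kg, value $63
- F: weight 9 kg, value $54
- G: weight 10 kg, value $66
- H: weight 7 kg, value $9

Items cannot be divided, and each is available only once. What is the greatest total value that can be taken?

This is a 0/1 knapsack; check combinations near the capacity.
- A+E+F+G: weight 7+5+9+10=31, value 56+63+54+66=239
- A+D+E+G: weight 7+9+5+10=31, value 56+44+63+66=229
- A+B+E+G+H: weight 7+2+5+10+7=31, value 56+33+63+66+9=227
- A+B+E+G: weight 7+2+5+10=24, value 56+33+63+66=218
Best: $239.

$239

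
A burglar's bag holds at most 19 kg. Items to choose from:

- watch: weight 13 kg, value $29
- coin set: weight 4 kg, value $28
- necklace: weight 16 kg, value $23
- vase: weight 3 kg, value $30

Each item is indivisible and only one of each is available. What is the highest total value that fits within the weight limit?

$59

This is a 0/1 knapsack; check combinations near the capacity.
- watch+vase: weight 13+3=16, value 29+30=59
- coin set+vase: weight 4+3=7, value 28+30=58
- watch+coin set: weight 13+4=17, value 29+28=57
- necklace+vase: weight 16+3=19, value 23+30=53
- vase: weight 3, value 30
Best: $59.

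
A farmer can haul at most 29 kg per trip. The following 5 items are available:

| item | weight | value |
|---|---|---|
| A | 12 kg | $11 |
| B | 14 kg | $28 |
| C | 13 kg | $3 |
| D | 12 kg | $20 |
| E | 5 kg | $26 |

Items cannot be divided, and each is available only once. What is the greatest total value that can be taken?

$57

Check high-value combinations within 29 kg:
- A+D+E: weight 12+12+5=29, value 11+20+26=57
- B+E: weight 14+5=19, value 28+26=54
- B+D: weight 14+12=26, value 28+20=48
Best: $57.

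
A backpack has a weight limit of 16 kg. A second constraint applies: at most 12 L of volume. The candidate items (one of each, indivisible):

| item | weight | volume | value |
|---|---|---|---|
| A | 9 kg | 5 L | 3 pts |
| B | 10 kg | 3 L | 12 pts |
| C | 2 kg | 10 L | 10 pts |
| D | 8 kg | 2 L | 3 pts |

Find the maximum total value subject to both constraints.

13 pts

Feasible sets respecting both limits:
- C+D: weight 10, volume 12, value 13
- B: weight 10, volume 3, value 12
- C: weight 2, volume 10, value 10
- A: weight 9, volume 5, value 3
Best: 13 pts.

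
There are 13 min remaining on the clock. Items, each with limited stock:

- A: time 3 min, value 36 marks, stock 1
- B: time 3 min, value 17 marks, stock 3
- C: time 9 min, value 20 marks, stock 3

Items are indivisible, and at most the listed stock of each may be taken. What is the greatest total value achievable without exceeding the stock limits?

Best selections within time 13 and stock limits:
- 1×A + 3×B: time 12, value 87
- 1×A + 2×B: time 9, value 70
- 1×A + 1×C: time 12, value 56
Best: 87 marks.

87 marks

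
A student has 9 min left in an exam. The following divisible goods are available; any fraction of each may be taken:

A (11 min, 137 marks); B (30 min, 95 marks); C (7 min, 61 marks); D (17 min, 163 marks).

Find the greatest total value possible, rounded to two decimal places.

112.09

Take in order of value per unit:
- A (137/11 per unit): 9 of 11 → value 9×137/11 = 112.0909, running total 112.09
Total 112.09.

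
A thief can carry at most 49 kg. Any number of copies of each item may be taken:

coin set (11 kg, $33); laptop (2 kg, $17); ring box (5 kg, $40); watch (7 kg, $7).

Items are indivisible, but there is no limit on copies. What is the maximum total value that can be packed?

$414

Best value-per-unit is laptop at 17/2; filling with it alone gives 24×17 = 408.
Optimal mix: 22×laptop + 1×ring box → weight 49, value 414.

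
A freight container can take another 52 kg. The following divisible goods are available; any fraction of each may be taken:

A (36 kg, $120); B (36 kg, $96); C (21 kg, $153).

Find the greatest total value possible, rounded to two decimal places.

256.33

Take in order of value per unit:
- C (153/21 per unit): all 21 → value 153, running total 153.00
- A (120/36 per unit): 31 of 36 → value 31×120/36 = 103.3333, running total 256.33
Total 256.33.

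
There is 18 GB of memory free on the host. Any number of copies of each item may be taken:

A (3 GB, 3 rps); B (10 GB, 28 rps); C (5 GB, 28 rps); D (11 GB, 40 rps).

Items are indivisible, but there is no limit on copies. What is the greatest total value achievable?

87 rps

Best value-per-unit is C at 28/5; filling with it alone gives 3×28 = 84.
Optimal mix: 1×A + 3×C → memory 18, value 87.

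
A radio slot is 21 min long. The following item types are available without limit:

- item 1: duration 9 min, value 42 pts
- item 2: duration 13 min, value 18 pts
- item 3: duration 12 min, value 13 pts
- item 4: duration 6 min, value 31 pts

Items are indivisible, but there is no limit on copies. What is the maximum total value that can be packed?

Best value-per-unit is item 4 at 31/6; filling with it alone gives 3×31 = 93.
Optimal mix: 1×item 1 + 2×item 4 → duration 21, value 104.

104 pts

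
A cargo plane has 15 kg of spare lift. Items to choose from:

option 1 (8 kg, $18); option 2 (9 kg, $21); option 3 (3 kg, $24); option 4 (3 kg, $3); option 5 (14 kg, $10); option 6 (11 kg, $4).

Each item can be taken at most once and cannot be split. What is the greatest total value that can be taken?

$48

Check high-value combinations within 15 kg:
- option 2+option 3+option 4: weight 9+3+3=15, value 21+24+3=48
- option 2+option 3: weight 9+3=12, value 21+24=45
- option 1+option 3+option 4: weight 8+3+3=14, value 18+24+3=45
Best: $48.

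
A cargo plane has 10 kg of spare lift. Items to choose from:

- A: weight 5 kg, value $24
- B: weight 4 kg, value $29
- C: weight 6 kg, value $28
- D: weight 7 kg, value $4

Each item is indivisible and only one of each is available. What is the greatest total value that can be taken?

$57

Check high-value combinations within 10 kg:
- B+C: weight 4+6=10, value 29+28=57
- A+B: weight 5+4=9, value 24+29=53
- B: weight 4, value 29
- C: weight 6, value 28
- A: weight 5, value 24
Best: $57.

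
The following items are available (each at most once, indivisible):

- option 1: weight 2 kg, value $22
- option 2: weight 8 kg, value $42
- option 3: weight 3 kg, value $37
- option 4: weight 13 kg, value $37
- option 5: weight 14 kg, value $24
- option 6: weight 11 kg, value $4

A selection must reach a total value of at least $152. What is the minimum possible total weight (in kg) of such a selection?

40

Subsets with value ≥ 152, sorted by total weight:
- option 1+option 2+option 3+option 4+option 5: weight 40, value 162
- option 1+option 2+option 3+option 4+option 5+option 6: weight 51, value 166
Minimum weight: 40 kg.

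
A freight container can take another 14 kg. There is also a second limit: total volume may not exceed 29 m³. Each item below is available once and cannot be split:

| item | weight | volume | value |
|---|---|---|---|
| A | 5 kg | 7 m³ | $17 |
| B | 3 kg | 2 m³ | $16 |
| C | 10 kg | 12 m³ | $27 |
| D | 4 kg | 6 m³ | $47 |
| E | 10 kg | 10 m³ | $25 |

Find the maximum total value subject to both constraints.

Feasible sets respecting both limits:
- A+B+D: weight 12, volume 15, value 80
- C+D: weight 14, volume 18, value 74
- D+E: weight 14, volume 16, value 72
- A+D: weight 9, volume 13, value 64
Best: $80.

$80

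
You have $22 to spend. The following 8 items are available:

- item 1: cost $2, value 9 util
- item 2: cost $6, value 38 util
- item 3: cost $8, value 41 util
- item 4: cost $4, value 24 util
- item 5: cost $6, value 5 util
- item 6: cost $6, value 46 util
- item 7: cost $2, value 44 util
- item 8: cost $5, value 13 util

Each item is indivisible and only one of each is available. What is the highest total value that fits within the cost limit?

Check high-value combinations within $22:
- item 2+item 3+item 6+item 7: cost 6+8+6+2=22, value 38+41+46+44=169
- item 1+item 3+item 4+item 6+item 7: cost 2+8+4+6+2=22, value 9+41+24+46+44=164
- item 1+item 2+item 4+item 6+item 7: cost 2+6+4+6+2=20, value 9+38+24+46+44=161
- item 1+item 2+item 3+item 4+item 7: cost 2+6+8+4+2=22, value 9+38+41+24+44=156
- item 3+item 4+item 6+item 7: cost 8+4+6+2=20, value 41+24+46+44=155
Best: 169 util.

169 util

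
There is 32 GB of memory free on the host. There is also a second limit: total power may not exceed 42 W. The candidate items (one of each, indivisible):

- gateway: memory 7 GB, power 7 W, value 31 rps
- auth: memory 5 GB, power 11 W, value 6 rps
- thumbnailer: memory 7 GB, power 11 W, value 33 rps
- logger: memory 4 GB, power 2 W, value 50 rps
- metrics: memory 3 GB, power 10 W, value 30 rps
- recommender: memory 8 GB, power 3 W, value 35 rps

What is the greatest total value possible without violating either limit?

Feasible sets respecting both limits:
- gateway+thumbnailer+logger+metrics+recommender: memory 29, power 33, value 179
- gateway+auth+thumbnailer+logger+recommender: memory 31, power 34, value 155
- auth+thumbnailer+logger+metrics+recommender: memory 27, power 37, value 154
Best: 179 rps.

179 rps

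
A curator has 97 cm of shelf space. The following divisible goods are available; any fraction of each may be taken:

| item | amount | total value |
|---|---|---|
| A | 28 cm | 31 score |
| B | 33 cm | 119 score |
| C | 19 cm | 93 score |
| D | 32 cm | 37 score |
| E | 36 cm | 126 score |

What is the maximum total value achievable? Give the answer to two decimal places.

348.41

Take in order of value per unit:
- C (93/19 per unit): all 19 → value 93, running total 93.00
- B (119/33 per unit): all 33 → value 119, running total 212.00
- E (126/36 per unit): all 36 → value 126, running total 338.00
- D (37/32 per unit): 9 of 32 → value 9×37/32 = 10.4063, running total 348.41
Total 348.41.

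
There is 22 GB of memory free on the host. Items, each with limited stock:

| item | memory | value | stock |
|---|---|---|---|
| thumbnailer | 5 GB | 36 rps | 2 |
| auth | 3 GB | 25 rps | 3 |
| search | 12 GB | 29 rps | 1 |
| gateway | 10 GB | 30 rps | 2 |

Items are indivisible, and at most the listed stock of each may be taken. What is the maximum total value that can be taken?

147 rps

Top feasible selections:
- 2×thumbnailer + 3×auth: memory 19, value 147
- 2×thumbnailer + 2×auth: memory 16, value 122
- 1×thumbnailer + 2×auth + 1×gateway: memory 21, value 116
- 1×thumbnailer + 3×auth: memory 14, value 111
Best: 147 rps.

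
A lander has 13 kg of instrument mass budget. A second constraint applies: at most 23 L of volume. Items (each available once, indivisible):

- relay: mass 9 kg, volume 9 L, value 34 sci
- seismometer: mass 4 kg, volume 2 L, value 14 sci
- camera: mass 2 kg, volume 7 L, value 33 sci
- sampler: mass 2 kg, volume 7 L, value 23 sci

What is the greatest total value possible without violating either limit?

90 sci

Feasible sets respecting both limits:
- relay+camera+sampler: mass 13, volume 23, value 90
- seismometer+camera+sampler: mass 8, volume 16, value 70
- relay+camera: mass 11, volume 16, value 67
- relay+sampler: mass 11, volume 16, value 57
Best: 90 sci.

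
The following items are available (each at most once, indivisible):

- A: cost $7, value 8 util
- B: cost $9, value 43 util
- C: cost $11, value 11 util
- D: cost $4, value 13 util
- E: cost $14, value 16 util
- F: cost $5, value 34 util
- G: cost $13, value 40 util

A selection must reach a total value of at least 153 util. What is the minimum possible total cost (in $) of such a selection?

Subsets with value ≥ 153, sorted by total cost:
- A+B+D+E+F+G: cost 52, value 154
- B+C+D+E+F+G: cost 56, value 157
- A+B+C+D+E+F+G: cost 63, value 165
Minimum cost: 52 $.

52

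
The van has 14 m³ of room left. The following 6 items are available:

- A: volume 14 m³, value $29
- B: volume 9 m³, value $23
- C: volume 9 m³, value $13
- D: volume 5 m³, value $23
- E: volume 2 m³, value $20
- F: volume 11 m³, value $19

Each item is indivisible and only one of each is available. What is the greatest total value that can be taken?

$46

Check high-value combinations within 14 m³:
- B+D: volume 9+5=14, value 23+23=46
- D+E: volume 5+2=7, value 23+20=43
- B+E: volume 9+2=11, value 23+20=43
- E+F: volume 2+11=13, value 20+19=39
Best: $46.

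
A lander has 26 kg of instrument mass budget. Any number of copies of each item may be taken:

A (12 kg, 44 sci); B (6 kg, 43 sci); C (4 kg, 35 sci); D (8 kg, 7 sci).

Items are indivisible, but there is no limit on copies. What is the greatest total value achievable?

218 sci

Best value-per-unit is C at 35/4; filling with it alone gives 6×35 = 210.
Optimal mix: 1×B + 5×C → mass 26, value 218.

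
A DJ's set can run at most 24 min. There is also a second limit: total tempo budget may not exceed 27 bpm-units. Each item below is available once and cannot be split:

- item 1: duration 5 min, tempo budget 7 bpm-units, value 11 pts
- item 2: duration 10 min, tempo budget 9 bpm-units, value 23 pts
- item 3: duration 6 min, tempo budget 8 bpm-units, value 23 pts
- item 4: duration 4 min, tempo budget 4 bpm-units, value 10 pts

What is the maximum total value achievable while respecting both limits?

57 pts

Feasible sets respecting both limits:
- item 1+item 2+item 3: duration 21, tempo budget 24, value 57
- item 2+item 3+item 4: duration 20, tempo budget 21, value 56
- item 2+item 3: duration 16, tempo budget 17, value 46
- item 1+item 2+item 4: duration 19, tempo budget 20, value 44
Best: 57 pts.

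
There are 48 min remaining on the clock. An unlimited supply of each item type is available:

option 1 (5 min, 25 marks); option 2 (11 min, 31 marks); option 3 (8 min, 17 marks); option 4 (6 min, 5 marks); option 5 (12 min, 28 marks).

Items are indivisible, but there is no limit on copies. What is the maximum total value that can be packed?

225 marks

Best value-per-unit is option 1 at 25/5, and filling with it alone uses time 9×5=45. No mix of the others beats 9×25 = 225.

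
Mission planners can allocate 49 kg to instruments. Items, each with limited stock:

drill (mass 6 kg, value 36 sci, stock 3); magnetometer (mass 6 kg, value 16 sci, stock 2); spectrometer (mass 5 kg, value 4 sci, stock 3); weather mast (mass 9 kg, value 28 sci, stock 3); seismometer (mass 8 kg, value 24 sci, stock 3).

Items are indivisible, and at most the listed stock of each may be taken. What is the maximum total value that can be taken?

Best selections within mass 49 and stock limits:
- 3×drill + 1×magnetometer + 1×weather mast + 2×seismometer: mass 49, value 200
- 3×drill + 1×magnetometer + 3×seismometer: mass 48, value 196
- 3×drill + 2×magnetometer + 2×weather mast: mass 48, value 196
- 3×drill + 3×weather mast: mass 45, value 192
Best: 200 sci.

200 sci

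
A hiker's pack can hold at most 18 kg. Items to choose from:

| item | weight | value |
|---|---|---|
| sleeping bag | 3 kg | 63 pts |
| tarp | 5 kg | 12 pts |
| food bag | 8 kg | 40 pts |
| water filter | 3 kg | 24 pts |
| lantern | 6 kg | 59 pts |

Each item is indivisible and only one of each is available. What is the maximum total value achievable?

This is a 0/1 knapsack; check combinations near the capacity.
- sleeping bag+food bag+lantern: weight 3+8+6=17, value 63+40+59=162
- sleeping bag+tarp+water filter+lantern: weight 3+5+3+6=17, value 63+12+24+59=158
- sleeping bag+water filter+lantern: weight 3+3+6=12, value 63+24+59=146
- sleeping bag+tarp+lantern: weight 3+5+6=14, value 63+12+59=134
- sleeping bag+food bag+water filter: weight 3+8+3=14, value 63+40+24=127
Best: 162 pts.

162 pts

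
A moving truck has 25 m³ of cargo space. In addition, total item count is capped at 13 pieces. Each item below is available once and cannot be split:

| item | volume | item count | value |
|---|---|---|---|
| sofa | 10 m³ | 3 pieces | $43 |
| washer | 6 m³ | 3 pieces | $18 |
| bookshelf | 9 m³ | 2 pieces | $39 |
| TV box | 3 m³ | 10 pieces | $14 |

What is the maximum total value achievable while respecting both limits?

$100

Feasible sets respecting both limits:
- sofa+washer+bookshelf: volume 25, item count 8, value 100
- sofa+bookshelf: volume 19, item count 5, value 82
- sofa+washer: volume 16, item count 6, value 61
Best: $100.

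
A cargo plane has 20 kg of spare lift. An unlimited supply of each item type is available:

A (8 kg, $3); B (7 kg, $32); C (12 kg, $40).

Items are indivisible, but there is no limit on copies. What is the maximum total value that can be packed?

$72

Best value-per-unit is B at 32/7; filling with it alone gives 2×32 = 64.
Optimal mix: 1×B + 1×C → weight 19, value 72.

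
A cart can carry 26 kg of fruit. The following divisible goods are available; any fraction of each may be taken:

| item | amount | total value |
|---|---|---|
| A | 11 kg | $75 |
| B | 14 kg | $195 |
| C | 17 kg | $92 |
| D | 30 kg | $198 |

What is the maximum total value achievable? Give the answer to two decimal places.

276.60

Take in order of value per unit:
- B (195/14 per unit): all 14 → value 195, running total 195.00
- A (75/11 per unit): all 11 → value 75, running total 270.00
- D (198/30 per unit): 1 of 30 → value 1×198/30 = 6.6000, running total 276.60
Total 276.60.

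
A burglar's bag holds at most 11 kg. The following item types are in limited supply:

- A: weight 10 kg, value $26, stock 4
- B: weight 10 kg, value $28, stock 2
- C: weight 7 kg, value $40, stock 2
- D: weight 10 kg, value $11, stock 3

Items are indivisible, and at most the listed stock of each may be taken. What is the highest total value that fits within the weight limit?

Top feasible selections:
- 1×C: weight 7, value 40
- 1×B: weight 10, value 28
- 1×A: weight 10, value 26
Best: $40.

$40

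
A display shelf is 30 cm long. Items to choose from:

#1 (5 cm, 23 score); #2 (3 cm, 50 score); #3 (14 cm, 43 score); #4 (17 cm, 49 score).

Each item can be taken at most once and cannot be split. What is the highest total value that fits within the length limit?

122 score

Check high-value combinations within 30 cm:
- #1+#2+#4: length 5+3+17=25, value 23+50+49=122
- #1+#2+#3: length 5+3+14=22, value 23+50+43=116
- #2+#4: length 3+17=20, value 50+49=99
- #2+#3: length 3+14=17, value 50+43=93
Best: 122 score.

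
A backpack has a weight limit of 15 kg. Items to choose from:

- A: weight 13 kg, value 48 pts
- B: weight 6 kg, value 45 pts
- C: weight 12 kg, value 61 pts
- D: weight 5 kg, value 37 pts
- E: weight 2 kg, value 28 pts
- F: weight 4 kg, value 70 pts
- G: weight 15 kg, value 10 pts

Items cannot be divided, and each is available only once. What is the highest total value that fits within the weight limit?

Check high-value combinations within 15 kg:
- B+D+F: weight 6+5+4=15, value 45+37+70=152
- B+E+F: weight 6+2+4=12, value 45+28+70=143
- D+E+F: weight 5+2+4=11, value 37+28+70=135
- B+F: weight 6+4=10, value 45+70=115
- B+D+E: weight 6+5+2=13, value 45+37+28=110
Best: 152 pts.

152 pts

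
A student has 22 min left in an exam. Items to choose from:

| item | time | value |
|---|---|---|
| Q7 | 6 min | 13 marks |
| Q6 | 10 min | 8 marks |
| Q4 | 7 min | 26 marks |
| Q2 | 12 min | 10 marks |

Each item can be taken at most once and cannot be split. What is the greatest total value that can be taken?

Check high-value combinations within 22 min:
- Q7+Q4: time 6+7=13, value 13+26=39
- Q4+Q2: time 7+12=19, value 26+10=36
- Q6+Q4: time 10+7=17, value 8+26=34
- Q4: time 7, value 26
- Q7+Q2: time 6+12=18, value 13+10=23
Best: 39 marks.

39 marks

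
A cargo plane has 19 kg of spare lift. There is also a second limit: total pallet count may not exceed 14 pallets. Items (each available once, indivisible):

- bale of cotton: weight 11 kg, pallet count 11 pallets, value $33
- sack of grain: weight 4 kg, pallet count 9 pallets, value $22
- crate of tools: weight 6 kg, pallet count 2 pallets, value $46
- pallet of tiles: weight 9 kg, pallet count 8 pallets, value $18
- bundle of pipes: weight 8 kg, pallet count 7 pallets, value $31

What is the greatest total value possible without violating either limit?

Feasible sets respecting both limits:
- bale of cotton+crate of tools: weight 17, pallet count 13, value 79
- crate of tools+bundle of pipes: weight 14, pallet count 9, value 77
- sack of grain+crate of tools: weight 10, pallet count 11, value 68
Best: $79.

$79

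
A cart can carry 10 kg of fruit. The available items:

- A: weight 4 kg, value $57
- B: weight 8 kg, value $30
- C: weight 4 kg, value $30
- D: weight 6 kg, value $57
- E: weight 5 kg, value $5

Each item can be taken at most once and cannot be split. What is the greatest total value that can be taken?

$114

Check high-value combinations within 10 kg:
- A+D: weight 4+6=10, value 57+57=114
- A+C: weight 4+4=8, value 57+30=87
- C+D: weight 4+6=10, value 30+57=87
- A+E: weight 4+5=9, value 57+5=62
Best: $114.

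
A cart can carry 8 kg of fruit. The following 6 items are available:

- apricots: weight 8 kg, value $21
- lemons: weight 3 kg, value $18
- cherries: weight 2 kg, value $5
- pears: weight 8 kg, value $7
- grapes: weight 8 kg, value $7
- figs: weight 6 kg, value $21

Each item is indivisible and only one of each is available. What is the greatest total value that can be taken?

$26

This is a 0/1 knapsack; check combinations near the capacity.
- cherries+figs: weight 2+6=8, value 5+21=26
- lemons+cherries: weight 3+2=5, value 18+5=23
- figs: weight 6, value 21
- apricots: weight 8, value 21
Best: $26.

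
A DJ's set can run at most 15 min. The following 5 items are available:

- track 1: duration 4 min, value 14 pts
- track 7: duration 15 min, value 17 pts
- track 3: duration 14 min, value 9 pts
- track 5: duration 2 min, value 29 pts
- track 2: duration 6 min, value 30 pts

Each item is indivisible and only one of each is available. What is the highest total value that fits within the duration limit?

73 pts

This is a 0/1 knapsack; check combinations near the capacity.
- track 1+track 5+track 2: duration 4+2+6=12, value 14+29+30=73
- track 5+track 2: duration 2+6=8, value 29+30=59
- track 1+track 2: duration 4+6=10, value 14+30=44
- track 1+track 5: duration 4+2=6, value 14+29=43
- track 2: duration 6, value 30
Best: 73 pts.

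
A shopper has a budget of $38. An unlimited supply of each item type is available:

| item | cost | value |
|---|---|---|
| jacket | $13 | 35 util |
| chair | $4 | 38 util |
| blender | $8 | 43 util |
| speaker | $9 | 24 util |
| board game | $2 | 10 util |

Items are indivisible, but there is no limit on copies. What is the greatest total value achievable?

352 util

Best value-per-unit is chair at 38/4; filling with it alone gives 9×38 = 342.
Optimal mix: 9×chair + 1×board game → cost 38, value 352.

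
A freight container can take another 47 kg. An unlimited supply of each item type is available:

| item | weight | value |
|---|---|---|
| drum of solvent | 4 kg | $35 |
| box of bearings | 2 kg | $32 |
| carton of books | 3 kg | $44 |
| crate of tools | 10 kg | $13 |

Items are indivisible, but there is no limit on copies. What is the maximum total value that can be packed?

Best value-per-unit is box of bearings at 32/2; filling with it alone gives 23×32 = 736.
Optimal mix: 22×box of bearings + 1×carton of books → weight 47, value 748.

$748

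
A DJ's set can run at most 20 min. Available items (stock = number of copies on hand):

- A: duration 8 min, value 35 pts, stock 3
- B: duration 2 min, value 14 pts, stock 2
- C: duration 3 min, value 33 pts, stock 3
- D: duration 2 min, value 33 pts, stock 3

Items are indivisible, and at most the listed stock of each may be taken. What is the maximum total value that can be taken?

Top feasible selections:
- 2×B + 3×C + 3×D: duration 19, value 226
- 1×B + 3×C + 3×D: duration 17, value 212
Best: 226 pts.

226 pts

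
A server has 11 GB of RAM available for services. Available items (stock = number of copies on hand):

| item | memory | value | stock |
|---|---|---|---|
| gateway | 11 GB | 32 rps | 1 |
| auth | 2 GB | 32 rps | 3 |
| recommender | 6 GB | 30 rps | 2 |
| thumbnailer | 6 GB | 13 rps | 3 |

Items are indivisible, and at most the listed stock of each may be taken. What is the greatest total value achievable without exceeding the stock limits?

Top feasible selections:
- 3×auth: memory 6, value 96
- 2×auth + 1×recommender: memory 10, value 94
- 2×auth + 1×thumbnailer: memory 10, value 77
Best: 96 rps.

96 rps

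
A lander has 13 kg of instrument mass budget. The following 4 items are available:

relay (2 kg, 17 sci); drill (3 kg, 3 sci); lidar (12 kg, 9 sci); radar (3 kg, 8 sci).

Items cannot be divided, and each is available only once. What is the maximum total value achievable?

28 sci

Check high-value combinations within 13 kg:
- relay+drill+radar: mass 2+3+3=8, value 17+3+8=28
- relay+radar: mass 2+3=5, value 17+8=25
- relay+drill: mass 2+3=5, value 17+3=20
Best: 28 sci.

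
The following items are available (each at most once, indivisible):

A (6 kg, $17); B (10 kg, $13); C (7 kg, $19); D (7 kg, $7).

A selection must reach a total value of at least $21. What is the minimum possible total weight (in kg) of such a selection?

13

Subsets with value ≥ 21, sorted by total weight:
- A+C: weight 13, value 36
- A+D: weight 13, value 24
Minimum weight: 13 kg.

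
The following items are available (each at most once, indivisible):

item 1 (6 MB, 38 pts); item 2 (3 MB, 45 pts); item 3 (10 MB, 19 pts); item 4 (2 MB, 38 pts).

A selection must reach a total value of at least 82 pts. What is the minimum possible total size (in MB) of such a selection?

Subsets with value ≥ 82, sorted by total size:
- item 2+item 4: size 5, value 83
- item 1+item 2: size 9, value 83
- item 1+item 2+item 4: size 11, value 121
Minimum size: 5 MB.

5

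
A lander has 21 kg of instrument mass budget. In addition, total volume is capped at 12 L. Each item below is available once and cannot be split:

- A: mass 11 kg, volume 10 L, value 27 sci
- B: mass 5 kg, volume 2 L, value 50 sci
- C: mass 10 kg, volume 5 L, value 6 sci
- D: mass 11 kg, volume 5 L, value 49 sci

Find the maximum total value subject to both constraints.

Feasible sets respecting both limits:
- B+D: mass 16, volume 7, value 99
- A+B: mass 16, volume 12, value 77
- B+C: mass 15, volume 7, value 56
Best: 99 sci.

99 sci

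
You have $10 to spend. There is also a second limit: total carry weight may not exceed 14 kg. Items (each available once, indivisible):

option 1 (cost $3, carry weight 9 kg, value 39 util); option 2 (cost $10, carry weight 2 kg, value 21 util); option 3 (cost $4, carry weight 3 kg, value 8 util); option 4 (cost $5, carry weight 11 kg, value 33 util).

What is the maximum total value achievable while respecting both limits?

47 util

Feasible sets respecting both limits:
- option 1+option 3: cost 7, carry weight 12, value 47
- option 3+option 4: cost 9, carry weight 14, value 41
- option 1: cost 3, carry weight 9, value 39
- option 4: cost 5, carry weight 11, value 33
Best: 47 util.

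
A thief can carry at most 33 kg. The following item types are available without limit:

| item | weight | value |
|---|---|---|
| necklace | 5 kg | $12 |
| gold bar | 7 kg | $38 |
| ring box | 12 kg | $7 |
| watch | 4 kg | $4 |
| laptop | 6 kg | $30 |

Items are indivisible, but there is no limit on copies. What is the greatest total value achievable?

$174

Best value-per-unit is gold bar at 38/7; filling with it alone gives 4×38 = 152.
Optimal mix: 3×gold bar + 2×laptop → weight 33, value 174.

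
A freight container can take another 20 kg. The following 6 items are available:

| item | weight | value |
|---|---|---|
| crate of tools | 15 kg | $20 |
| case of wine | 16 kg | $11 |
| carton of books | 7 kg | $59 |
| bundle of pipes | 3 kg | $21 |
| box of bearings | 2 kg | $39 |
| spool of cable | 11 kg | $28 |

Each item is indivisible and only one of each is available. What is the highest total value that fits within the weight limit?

Check high-value combinations within 20 kg:
- carton of books+box of bearings+spool of cable: weight 7+2+11=20, value 59+39+28=126
- carton of books+bundle of pipes+box of bearings: weight 7+3+2=12, value 59+21+39=119
- carton of books+box of bearings: weight 7+2=9, value 59+39=98
- bundle of pipes+box of bearings+spool of cable: weight 3+2+11=16, value 21+39+28=88
- carton of books+spool of cable: weight 7+11=18, value 59+28=87
Best: $126.

$126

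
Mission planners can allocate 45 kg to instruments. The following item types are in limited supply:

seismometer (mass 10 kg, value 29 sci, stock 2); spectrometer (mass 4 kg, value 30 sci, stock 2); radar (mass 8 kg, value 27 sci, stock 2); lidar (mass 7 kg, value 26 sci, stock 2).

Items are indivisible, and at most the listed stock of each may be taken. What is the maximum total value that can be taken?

172 sci

Best selections within mass 45 and stock limits:
- 2×seismometer + 2×spectrometer + 2×radar: mass 44, value 172
- 2×seismometer + 2×spectrometer + 1×radar + 1×lidar: mass 43, value 171
Best: 172 sci.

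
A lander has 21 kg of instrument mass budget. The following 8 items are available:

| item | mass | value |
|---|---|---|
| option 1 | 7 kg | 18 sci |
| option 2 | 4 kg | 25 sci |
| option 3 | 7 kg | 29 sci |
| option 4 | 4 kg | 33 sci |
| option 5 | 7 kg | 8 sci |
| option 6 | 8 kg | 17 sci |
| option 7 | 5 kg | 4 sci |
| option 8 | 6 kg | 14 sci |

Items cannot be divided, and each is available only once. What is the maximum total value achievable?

101 sci

Check high-value combinations within 21 kg:
- option 2+option 3+option 4+option 8: mass 4+7+4+6=21, value 25+29+33+14=101
- option 2+option 3+option 4+option 7: mass 4+7+4+5=20, value 25+29+33+4=91
- option 1+option 2+option 4+option 8: mass 7+4+4+6=21, value 18+25+33+14=90
Best: 101 sci.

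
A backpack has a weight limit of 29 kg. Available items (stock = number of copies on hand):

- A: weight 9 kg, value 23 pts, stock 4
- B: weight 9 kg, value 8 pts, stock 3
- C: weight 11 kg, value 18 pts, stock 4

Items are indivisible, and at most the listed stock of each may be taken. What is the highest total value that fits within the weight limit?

Best selections within weight 29 and stock limits:
- 3×A: weight 27, value 69
- 2×A + 1×C: weight 29, value 64
- 2×A + 1×B: weight 27, value 54
- 1×A + 1×B + 1×C: weight 29, value 49
Best: 69 pts.

69 pts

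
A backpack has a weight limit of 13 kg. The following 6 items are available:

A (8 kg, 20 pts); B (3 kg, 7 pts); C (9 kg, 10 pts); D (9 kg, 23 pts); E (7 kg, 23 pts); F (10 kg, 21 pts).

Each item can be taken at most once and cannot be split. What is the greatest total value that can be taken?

30 pts

Check high-value combinations within 13 kg:
- B+E: weight 3+7=10, value 7+23=30
- B+D: weight 3+9=12, value 7+23=30
- B+F: weight 3+10=13, value 7+21=28
- A+B: weight 8+3=11, value 20+7=27
- E: weight 7, value 23
Best: 30 pts.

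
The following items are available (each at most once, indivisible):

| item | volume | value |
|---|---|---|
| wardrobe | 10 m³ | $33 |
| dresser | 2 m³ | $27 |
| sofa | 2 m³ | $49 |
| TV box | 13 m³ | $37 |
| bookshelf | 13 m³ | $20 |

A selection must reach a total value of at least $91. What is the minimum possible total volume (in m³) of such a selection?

Subsets with value ≥ 91, sorted by total volume:
- wardrobe+dresser+sofa: volume 14, value 109
- dresser+sofa+TV box: volume 17, value 113
Minimum volume: 14 m³.

14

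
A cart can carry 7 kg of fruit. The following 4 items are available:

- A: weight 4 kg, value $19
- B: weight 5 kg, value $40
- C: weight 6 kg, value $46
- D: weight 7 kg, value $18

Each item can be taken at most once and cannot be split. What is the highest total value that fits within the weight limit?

Check high-value combinations within 7 kg:
- C: weight 6, value 46
- B: weight 5, value 40
- A: weight 4, value 19
Best: $46.

$46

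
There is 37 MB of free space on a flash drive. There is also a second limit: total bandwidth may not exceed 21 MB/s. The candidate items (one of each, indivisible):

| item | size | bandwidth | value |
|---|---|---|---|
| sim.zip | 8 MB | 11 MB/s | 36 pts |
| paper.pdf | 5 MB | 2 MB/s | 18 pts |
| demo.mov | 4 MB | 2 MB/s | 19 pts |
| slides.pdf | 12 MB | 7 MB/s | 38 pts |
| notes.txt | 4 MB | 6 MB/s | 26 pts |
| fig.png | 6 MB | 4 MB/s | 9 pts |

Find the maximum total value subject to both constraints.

Feasible sets respecting both limits:
- paper.pdf+demo.mov+slides.pdf+notes.txt+fig.png: size 31, bandwidth 21, value 110
- paper.pdf+demo.mov+slides.pdf+notes.txt: size 25, bandwidth 17, value 101
- sim.zip+paper.pdf+demo.mov+notes.txt: size 21, bandwidth 21, value 99
- sim.zip+demo.mov+slides.pdf: size 24, bandwidth 20, value 93
Best: 110 pts.

110 pts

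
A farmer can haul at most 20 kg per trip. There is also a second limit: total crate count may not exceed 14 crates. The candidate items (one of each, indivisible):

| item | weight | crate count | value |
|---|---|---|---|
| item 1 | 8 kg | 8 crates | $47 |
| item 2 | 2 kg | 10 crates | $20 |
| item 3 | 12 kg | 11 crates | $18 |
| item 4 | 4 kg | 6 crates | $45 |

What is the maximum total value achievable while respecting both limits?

$92

Feasible sets respecting both limits:
- item 1+item 4: weight 12, crate count 14, value 92
- item 1: weight 8, crate count 8, value 47
- item 4: weight 4, crate count 6, value 45
Best: $92.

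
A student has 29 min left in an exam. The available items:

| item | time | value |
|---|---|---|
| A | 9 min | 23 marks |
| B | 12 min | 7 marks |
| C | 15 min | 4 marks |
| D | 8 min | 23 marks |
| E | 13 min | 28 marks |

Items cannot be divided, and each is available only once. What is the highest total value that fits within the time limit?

53 marks

Check high-value combinations within 29 min:
- A+B+D: time 9+12+8=29, value 23+7+23=53
- D+E: time 8+13=21, value 23+28=51
- A+E: time 9+13=22, value 23+28=51
- A+D: time 9+8=17, value 23+23=46
- B+E: time 12+13=25, value 7+28=35
Best: 53 marks.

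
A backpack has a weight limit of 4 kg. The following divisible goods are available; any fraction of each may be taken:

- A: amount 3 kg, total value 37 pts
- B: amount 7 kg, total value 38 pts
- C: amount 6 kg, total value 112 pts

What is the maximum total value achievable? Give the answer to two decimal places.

74.67

Take in order of value per unit:
- C (112/6 per unit): 4 of 6 → value 4×112/6 = 74.6667, running total 74.67
Total 74.67.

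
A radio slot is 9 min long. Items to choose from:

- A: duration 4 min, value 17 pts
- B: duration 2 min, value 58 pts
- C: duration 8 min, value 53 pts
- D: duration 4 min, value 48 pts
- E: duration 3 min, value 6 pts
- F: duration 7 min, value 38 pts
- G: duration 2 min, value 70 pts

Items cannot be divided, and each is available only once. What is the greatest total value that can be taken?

Check high-value combinations within 9 min:
- B+D+G: duration 2+4+2=8, value 58+48+70=176
- A+B+G: duration 4+2+2=8, value 17+58+70=145
- B+E+G: duration 2+3+2=7, value 58+6+70=134
- B+G: duration 2+2=4, value 58+70=128
Best: 176 pts.

176 pts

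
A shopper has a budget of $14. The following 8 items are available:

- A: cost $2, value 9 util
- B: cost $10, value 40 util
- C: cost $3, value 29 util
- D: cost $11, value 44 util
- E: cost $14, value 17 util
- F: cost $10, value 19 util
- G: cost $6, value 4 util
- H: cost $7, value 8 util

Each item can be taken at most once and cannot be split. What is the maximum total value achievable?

This is a 0/1 knapsack; check combinations near the capacity.
- C+D: cost 3+11=14, value 29+44=73
- B+C: cost 10+3=13, value 40+29=69
- A+D: cost 2+11=13, value 9+44=53
- A+B: cost 2+10=12, value 9+40=49
- C+F: cost 3+10=13, value 29+19=48
Best: 73 util.

73 util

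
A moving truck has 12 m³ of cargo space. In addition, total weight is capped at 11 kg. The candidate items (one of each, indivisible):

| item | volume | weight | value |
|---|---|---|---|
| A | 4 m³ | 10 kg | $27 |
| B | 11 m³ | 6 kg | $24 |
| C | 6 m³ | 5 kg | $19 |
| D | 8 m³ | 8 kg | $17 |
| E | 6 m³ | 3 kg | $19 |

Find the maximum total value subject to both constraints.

Feasible sets respecting both limits:
- C+E: volume 12, weight 8, value 38
- A: volume 4, weight 10, value 27
- B: volume 11, weight 6, value 24
Best: $38.

$38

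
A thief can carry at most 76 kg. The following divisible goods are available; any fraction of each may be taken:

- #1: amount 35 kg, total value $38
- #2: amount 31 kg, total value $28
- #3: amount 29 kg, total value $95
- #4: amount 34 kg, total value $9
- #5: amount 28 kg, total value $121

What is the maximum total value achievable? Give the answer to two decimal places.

236.63

Take in order of value per unit:
- #5 (121/28 per unit): all 28 → value 121, running total 121.00
- #3 (95/29 per unit): all 29 → value 95, running total 216.00
- #1 (38/35 per unit): 19 of 35 → value 19×38/35 = 20.6286, running total 236.63
Total 236.63.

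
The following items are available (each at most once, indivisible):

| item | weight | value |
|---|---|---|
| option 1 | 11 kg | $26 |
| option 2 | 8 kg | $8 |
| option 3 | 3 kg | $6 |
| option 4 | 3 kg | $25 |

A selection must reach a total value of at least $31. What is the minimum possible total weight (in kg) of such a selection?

Subsets with value ≥ 31, sorted by total weight:
- option 3+option 4: weight 6, value 31
- option 2+option 4: weight 11, value 33
- option 1+option 4: weight 14, value 51
- option 2+option 3+option 4: weight 14, value 39
Minimum weight: 6 kg.

6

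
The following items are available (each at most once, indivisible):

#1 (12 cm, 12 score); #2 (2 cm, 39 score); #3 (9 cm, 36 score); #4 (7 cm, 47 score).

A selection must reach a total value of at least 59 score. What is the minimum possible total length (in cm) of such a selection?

Subsets with value ≥ 59, sorted by total length:
- #2+#4: length 9, value 86
- #2+#3: length 11, value 75
Minimum length: 9 cm.

9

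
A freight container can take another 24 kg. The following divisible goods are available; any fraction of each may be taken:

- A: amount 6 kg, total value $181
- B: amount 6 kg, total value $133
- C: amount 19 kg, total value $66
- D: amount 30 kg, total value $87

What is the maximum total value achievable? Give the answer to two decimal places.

355.68

Take in order of value per unit:
- A (181/6 per unit): all 6 → value 181, running total 181.00
- B (133/6 per unit): all 6 → value 133, running total 314.00
- C (66/19 per unit): 12 of 19 → value 12×66/19 = 41.6842, running total 355.68
Total 355.68.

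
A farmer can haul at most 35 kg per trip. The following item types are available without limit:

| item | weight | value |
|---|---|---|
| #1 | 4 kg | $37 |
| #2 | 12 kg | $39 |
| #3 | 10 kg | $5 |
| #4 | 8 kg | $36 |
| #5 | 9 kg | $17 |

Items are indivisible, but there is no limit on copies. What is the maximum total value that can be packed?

$296

Best value-per-unit is #1 at 37/4, and filling with it alone uses weight 8×4=32. No mix of the others beats 8×37 = 296.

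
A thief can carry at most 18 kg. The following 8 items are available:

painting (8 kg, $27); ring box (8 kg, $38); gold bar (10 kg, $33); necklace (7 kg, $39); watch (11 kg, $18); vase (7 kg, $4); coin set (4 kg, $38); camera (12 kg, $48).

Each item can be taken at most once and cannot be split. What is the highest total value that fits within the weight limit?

This is a 0/1 knapsack; check combinations near the capacity.
- coin set+camera: weight 4+12=16, value 38+48=86
- necklace+vase+coin set: weight 7+7+4=18, value 39+4+38=81
- necklace+coin set: weight 7+4=11, value 39+38=77
- ring box+necklace: weight 8+7=15, value 38+39=77
- ring box+coin set: weight 8+4=12, value 38+38=76
Best: $86.

$86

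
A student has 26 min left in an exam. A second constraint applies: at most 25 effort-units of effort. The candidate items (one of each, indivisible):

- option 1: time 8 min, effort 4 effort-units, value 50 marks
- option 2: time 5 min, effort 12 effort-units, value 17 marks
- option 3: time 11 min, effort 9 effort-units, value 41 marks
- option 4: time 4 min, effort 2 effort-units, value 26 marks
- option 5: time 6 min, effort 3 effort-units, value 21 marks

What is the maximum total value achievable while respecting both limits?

117 marks

Feasible sets respecting both limits:
- option 1+option 3+option 4: time 23, effort 15, value 117
- option 1+option 2+option 4+option 5: time 23, effort 21, value 114
- option 1+option 3+option 5: time 25, effort 16, value 112
- option 1+option 2+option 3: time 24, effort 25, value 108
Best: 117 marks.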